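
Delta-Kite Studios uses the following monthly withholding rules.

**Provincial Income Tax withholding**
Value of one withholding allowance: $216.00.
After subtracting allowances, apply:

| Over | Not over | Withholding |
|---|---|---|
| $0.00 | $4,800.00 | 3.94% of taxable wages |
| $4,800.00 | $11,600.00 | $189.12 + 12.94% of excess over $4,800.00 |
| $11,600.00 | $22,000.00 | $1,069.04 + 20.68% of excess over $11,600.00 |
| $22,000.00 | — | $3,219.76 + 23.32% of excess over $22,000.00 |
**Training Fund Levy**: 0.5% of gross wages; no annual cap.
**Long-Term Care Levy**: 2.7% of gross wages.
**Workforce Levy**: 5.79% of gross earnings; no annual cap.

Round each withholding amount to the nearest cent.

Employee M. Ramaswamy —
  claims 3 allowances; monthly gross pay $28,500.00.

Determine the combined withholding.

Provincial Income Tax: taxable = $28,500.00 − 3×$216.00 = $27,852.00
  $3,219.76 + 23.32% × ($27,852.00 − $22,000.00) = $3,219.76 + 23.32% × $5,852.00 = $4,584.45
Training Fund Levy: 0.5% × $28,500.00 = $142.50
Long-Term Care Levy: 2.7% × $28,500.00 = $769.50
Workforce Levy: 5.79% × $28,500.00 = $1,650.15
Total: $4,584.45 + $142.50 + $769.50 + $1,650.15 = $7,146.60

$7,146.60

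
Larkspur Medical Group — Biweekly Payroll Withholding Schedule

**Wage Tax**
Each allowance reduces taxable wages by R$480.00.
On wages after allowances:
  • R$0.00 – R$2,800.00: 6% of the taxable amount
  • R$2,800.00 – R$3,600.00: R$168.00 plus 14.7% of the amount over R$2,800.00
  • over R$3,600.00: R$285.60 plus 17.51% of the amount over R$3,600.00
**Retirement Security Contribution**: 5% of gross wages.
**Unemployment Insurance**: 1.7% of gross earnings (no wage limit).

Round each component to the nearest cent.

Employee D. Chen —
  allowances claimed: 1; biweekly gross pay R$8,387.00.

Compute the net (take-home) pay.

Wage Tax: taxable = R$8,387.00 − 1×R$480.00 = R$7,907.00
  R$285.60 + 17.51% × (R$7,907.00 − R$3,600.00) = R$285.60 + 17.51% × R$4,307.00 = R$1,039.76
Retirement Security Contribution: 5% × R$8,387.00 = R$419.35
Unemployment Insurance: 1.7% × R$8,387.00 = R$142.58
Total withheld: R$1,039.76 + R$419.35 + R$142.58 = R$1,601.69
Net pay: R$8,387.00 − R$1,601.69 = R$6,785.31

R$6,785.31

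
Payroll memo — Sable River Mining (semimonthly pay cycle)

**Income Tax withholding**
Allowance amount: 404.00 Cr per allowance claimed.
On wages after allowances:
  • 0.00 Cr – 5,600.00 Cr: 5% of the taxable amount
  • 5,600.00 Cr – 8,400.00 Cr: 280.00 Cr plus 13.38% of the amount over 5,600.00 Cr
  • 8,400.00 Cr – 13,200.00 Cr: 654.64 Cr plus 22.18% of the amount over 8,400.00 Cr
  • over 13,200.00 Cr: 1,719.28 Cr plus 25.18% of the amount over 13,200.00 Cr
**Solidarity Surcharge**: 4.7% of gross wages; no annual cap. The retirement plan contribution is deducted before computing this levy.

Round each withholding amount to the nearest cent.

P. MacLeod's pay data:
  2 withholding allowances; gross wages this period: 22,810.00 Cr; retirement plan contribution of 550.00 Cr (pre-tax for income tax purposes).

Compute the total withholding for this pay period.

4,843.35 Cr

Income Tax: taxable = 22,810.00 Cr − 550.00 Cr − 2×404.00 Cr = 21,452.00 Cr
  1,719.28 Cr + 25.18% × (21,452.00 Cr − 13,200.00 Cr) = 1,719.28 Cr + 25.18% × 8,252.00 Cr = 3,797.13 Cr
Solidarity Surcharge: 4.7% × 22,260.00 Cr = 1,046.22 Cr
Total: 3,797.13 Cr + 1,046.22 Cr = 4,843.35 Cr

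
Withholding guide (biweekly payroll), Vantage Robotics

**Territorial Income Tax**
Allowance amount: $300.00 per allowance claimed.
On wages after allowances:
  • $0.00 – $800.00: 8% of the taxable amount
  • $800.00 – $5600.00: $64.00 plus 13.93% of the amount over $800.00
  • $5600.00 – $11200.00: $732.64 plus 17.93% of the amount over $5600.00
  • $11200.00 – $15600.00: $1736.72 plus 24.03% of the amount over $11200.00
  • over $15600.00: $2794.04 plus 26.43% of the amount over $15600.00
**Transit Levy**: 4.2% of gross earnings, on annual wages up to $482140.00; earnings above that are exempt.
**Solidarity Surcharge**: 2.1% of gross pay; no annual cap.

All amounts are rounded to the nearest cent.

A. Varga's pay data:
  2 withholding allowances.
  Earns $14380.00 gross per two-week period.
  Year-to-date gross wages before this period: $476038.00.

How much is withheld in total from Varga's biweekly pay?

Territorial Income Tax: taxable = $14380.00 − 2×$300.00 = $13780.00
  $1736.72 + 24.03% × ($13780.00 − $11200.00) = $1736.72 + 24.03% × $2580.00 = $2356.69
Transit Levy: cap $482140.00 − YTD $476038.00 = $6102.00 subject; 4.2% × $6102.00 = $256.28
Solidarity Surcharge: 2.1% × $14380.00 = $301.98
Total: $2356.69 + $256.28 + $301.98 = $2914.95

$2914.95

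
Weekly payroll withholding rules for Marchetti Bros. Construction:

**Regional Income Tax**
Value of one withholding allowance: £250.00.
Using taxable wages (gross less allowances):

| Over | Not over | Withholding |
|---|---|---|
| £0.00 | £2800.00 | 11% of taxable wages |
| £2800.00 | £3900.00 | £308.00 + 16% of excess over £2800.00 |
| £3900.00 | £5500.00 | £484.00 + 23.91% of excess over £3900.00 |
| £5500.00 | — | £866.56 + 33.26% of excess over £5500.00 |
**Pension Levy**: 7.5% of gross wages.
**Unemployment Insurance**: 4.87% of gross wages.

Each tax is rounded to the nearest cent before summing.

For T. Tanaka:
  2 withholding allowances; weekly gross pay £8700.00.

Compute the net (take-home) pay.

£5859.23

Regional Income Tax: taxable = £8700.00 − 2×£250.00 = £8200.00
  £866.56 + 33.26% × (£8200.00 − £5500.00) = £866.56 + 33.26% × £2700.00 = £1764.58
Pension Levy: 7.5% × £8700.00 = £652.50
Unemployment Insurance: 4.87% × £8700.00 = £423.69
Total withheld: £1764.58 + £652.50 + £423.69 = £2840.77
Net pay: £8700.00 − £2840.77 = £5859.23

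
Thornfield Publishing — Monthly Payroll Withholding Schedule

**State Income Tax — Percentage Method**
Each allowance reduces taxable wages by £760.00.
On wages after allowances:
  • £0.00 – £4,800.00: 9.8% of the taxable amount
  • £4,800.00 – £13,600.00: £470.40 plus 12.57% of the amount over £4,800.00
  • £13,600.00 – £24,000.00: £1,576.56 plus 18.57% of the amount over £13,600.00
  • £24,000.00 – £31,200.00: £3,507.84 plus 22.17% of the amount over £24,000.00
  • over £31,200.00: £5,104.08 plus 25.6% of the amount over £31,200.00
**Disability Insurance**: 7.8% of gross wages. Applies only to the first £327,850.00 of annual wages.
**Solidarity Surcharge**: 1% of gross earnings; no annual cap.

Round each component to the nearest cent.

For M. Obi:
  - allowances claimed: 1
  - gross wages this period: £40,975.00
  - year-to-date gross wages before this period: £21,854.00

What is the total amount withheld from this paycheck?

State Income Tax: taxable = £40,975.00 − 1×£760.00 = £40,215.00
  £5,104.08 + 25.6% × (£40,215.00 − £31,200.00) = £5,104.08 + 25.6% × £9,015.00 = £7,411.92
Disability Insurance: 7.8% × £40,975.00 = £3,196.05
Solidarity Surcharge: 1% × £40,975.00 = £409.75
Total: £7,411.92 + £3,196.05 + £409.75 = £11,017.72

£11,017.72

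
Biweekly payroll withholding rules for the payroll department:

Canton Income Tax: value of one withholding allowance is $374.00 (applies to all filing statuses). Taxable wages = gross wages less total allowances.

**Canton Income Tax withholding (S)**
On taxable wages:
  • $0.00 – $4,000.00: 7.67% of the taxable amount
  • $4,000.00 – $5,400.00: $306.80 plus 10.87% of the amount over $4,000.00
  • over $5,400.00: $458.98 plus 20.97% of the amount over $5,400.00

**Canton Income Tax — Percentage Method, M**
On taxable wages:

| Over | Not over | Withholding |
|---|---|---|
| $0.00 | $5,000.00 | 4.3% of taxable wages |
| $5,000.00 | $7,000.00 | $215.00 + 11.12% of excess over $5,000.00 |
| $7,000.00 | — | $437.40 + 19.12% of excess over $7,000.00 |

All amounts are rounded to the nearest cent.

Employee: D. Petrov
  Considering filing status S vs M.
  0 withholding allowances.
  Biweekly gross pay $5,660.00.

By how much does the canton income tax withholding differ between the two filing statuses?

Canton Income Tax (S): taxable = $5,660.00
  $458.98 + 20.97% × ($5,660.00 − $5,400.00) = $458.98 + 20.97% × $260.00 = $513.50
Canton Income Tax (M): taxable = $5,660.00
  $215.00 + 11.12% × ($5,660.00 − $5,000.00) = $215.00 + 11.12% × $660.00 = $288.39
Difference: |$513.50 − $288.39| = $225.11 (higher under S)

$225.11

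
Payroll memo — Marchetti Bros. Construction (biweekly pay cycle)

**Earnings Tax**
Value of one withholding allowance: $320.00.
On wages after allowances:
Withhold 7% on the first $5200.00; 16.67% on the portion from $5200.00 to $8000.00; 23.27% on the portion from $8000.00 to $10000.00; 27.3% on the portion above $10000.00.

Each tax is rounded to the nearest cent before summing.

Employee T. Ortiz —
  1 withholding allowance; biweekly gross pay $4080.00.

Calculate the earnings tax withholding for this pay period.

$263.20

Earnings Tax: taxable = $4080.00 − 1×$320.00 = $3760.00
  7% × $3760.00 = $263.20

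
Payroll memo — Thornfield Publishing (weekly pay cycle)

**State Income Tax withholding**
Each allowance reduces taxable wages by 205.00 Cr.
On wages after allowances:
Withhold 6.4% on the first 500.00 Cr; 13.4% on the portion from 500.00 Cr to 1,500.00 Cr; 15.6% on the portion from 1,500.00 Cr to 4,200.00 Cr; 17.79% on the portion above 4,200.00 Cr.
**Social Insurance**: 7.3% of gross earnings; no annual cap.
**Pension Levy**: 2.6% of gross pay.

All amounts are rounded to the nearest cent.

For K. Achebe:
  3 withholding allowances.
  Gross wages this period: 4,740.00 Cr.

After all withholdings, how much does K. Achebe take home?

3,695.24 Cr

State Income Tax: taxable = 4,740.00 Cr − 3×205.00 Cr = 4,125.00 Cr
  166.00 Cr + 15.6% × (4,125.00 Cr − 1,500.00 Cr) = 166.00 Cr + 15.6% × 2,625.00 Cr = 575.50 Cr
Social Insurance: 7.3% × 4,740.00 Cr = 346.02 Cr
Pension Levy: 2.6% × 4,740.00 Cr = 123.24 Cr
Total withheld: 575.50 Cr + 346.02 Cr + 123.24 Cr = 1,044.76 Cr
Net pay: 4,740.00 Cr − 1,044.76 Cr = 3,695.24 Cr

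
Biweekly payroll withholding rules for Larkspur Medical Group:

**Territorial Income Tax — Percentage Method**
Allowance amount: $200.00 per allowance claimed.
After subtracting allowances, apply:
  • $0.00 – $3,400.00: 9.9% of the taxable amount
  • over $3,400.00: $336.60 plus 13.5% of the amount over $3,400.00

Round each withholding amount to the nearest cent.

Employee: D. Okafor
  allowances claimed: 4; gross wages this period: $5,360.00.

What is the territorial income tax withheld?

Territorial Income Tax: taxable = $5,360.00 − 4×$200.00 = $4,560.00
  $336.60 + 13.5% × ($4,560.00 − $3,400.00) = $336.60 + 13.5% × $1,160.00 = $493.20

$493.20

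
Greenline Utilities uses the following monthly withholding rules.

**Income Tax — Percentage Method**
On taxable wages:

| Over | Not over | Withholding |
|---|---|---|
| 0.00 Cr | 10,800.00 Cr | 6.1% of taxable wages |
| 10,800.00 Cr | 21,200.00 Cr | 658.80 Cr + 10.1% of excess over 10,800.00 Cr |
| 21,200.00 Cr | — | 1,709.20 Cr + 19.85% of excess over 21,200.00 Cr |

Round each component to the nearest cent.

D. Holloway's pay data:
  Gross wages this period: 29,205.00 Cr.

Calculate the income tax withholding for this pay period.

3,298.19 Cr

Income Tax: taxable = 29,205.00 Cr
  1,709.20 Cr + 19.85% × (29,205.00 Cr − 21,200.00 Cr) = 1,709.20 Cr + 19.85% × 8,005.00 Cr = 3,298.19 Cr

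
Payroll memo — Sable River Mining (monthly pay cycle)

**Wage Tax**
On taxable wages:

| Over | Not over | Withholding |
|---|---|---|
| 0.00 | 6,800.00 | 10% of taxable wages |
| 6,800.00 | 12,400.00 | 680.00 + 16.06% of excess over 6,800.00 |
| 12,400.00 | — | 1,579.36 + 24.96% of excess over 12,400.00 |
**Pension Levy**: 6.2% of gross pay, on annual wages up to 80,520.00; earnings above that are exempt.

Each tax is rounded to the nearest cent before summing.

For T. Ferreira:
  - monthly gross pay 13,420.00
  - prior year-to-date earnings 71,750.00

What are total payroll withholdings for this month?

Wage Tax: taxable = 13,420.00
  1,579.36 + 24.96% × (13,420.00 − 12,400.00) = 1,579.36 + 24.96% × 1,020.00 = 1,833.95
Pension Levy: cap 80,520.00 − YTD 71,750.00 = 8,770.00 subject; 6.2% × 8,770.00 = 543.74
Total: 1,833.95 + 543.74 = 2,377.69

2,377.69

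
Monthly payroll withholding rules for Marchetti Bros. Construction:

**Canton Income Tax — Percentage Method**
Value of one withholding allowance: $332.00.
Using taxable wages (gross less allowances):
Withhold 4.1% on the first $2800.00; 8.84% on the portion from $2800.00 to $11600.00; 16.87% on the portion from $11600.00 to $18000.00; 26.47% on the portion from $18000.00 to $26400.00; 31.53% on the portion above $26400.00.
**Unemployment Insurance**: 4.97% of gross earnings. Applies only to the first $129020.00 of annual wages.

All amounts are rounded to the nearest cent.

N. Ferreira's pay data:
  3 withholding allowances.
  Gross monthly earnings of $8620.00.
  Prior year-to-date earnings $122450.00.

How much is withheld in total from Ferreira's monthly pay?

Canton Income Tax: taxable = $8620.00 − 3×$332.00 = $7624.00
  $114.80 + 8.84% × ($7624.00 − $2800.00) = $114.80 + 8.84% × $4824.00 = $541.24
Unemployment Insurance: cap $129020.00 − YTD $122450.00 = $6570.00 subject; 4.97% × $6570.00 = $326.53
Total: $541.24 + $326.53 = $867.77

$867.77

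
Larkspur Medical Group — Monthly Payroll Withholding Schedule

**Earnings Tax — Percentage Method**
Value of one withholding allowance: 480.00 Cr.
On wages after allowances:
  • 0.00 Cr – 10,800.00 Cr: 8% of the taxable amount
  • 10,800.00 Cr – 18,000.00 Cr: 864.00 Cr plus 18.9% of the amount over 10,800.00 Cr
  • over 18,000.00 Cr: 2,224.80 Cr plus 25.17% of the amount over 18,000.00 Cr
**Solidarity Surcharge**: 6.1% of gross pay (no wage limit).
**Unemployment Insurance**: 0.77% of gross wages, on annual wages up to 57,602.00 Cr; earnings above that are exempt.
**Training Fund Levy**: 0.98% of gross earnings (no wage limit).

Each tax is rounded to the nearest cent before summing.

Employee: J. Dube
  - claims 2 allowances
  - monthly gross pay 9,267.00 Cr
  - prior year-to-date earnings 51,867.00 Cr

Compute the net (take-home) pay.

Earnings Tax: taxable = 9,267.00 Cr − 2×480.00 Cr = 8,307.00 Cr
  8% × 8,307.00 Cr = 664.56 Cr
Solidarity Surcharge: 6.1% × 9,267.00 Cr = 565.29 Cr
Unemployment Insurance: cap 57,602.00 Cr − YTD 51,867.00 Cr = 5,735.00 Cr subject; 0.77% × 5,735.00 Cr = 44.16 Cr
Training Fund Levy: 0.98% × 9,267.00 Cr = 90.82 Cr
Total withheld: 664.56 Cr + 565.29 Cr + 44.16 Cr + 90.82 Cr = 1,364.83 Cr
Net pay: 9,267.00 Cr − 1,364.83 Cr = 7,902.17 Cr

7,902.17 Cr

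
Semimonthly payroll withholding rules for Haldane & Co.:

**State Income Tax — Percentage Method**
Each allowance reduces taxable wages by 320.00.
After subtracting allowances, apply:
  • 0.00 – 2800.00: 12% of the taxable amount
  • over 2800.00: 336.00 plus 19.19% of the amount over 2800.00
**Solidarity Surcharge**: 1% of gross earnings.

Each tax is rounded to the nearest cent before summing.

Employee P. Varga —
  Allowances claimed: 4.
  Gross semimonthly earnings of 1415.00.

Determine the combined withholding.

30.35

State Income Tax: taxable = 1415.00 − 4×320.00 = 135.00
  12% × 135.00 = 16.20
Solidarity Surcharge: 1% × 1415.00 = 14.15
Total: 16.20 + 14.15 = 30.35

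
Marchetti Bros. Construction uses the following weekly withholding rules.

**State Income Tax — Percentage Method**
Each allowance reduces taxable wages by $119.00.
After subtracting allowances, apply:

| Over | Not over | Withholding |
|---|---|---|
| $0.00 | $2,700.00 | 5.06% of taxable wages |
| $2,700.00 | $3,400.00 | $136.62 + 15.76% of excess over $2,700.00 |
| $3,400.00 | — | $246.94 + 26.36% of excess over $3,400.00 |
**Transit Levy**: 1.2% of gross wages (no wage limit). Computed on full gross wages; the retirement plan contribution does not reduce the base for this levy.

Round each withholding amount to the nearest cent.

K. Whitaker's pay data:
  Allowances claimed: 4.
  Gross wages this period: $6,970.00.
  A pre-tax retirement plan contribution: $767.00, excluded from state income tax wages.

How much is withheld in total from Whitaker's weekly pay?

State Income Tax: taxable = $6,970.00 − $767.00 − 4×$119.00 = $5,727.00
  $246.94 + 26.36% × ($5,727.00 − $3,400.00) = $246.94 + 26.36% × $2,327.00 = $860.34
Transit Levy: 1.2% × $6,970.00 = $83.64
Total: $860.34 + $83.64 = $943.98

$943.98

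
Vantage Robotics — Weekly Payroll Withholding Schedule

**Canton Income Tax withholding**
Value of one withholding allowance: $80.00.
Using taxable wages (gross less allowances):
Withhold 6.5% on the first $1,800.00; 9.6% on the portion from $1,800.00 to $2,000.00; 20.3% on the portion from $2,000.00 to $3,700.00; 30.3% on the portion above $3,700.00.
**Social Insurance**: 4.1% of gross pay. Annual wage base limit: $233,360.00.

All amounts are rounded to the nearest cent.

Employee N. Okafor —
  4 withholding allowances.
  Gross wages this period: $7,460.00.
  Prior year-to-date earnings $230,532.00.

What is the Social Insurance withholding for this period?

Social Insurance: cap $233,360.00 − YTD $230,532.00 = $2,828.00 subject; 4.1% × $2,828.00 = $115.95

$115.95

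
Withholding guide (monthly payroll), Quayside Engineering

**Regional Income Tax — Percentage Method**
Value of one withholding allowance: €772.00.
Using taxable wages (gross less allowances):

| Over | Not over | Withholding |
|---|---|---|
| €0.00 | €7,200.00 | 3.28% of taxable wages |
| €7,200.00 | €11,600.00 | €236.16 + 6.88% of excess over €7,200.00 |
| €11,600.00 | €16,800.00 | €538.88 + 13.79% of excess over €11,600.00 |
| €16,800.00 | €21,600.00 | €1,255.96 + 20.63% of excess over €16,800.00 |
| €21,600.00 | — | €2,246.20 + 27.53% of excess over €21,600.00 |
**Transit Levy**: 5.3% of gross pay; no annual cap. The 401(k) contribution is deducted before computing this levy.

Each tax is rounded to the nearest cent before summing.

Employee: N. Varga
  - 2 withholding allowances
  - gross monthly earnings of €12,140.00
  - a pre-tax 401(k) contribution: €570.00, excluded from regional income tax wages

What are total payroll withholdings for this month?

€1,043.80

Regional Income Tax: taxable = €12,140.00 − €570.00 − 2×€772.00 = €10,026.00
  €236.16 + 6.88% × (€10,026.00 − €7,200.00) = €236.16 + 6.88% × €2,826.00 = €430.59
Transit Levy: 5.3% × €11,570.00 = €613.21
Total: €430.59 + €613.21 = €1,043.80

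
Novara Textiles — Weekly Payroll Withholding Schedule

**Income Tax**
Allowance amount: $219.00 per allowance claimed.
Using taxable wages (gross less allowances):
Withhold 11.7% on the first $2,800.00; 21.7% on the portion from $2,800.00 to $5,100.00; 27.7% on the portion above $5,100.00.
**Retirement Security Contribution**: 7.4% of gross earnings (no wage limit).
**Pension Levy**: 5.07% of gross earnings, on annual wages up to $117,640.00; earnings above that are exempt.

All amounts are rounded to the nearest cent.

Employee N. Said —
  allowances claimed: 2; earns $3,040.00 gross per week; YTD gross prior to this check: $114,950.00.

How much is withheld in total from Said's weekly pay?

Income Tax: taxable = $3,040.00 − 2×$219.00 = $2,602.00
  11.7% × $2,602.00 = $304.43
Retirement Security Contribution: 7.4% × $3,040.00 = $224.96
Pension Levy: cap $117,640.00 − YTD $114,950.00 = $2,690.00 subject; 5.07% × $2,690.00 = $136.38
Total: $304.43 + $224.96 + $136.38 = $665.77

$665.77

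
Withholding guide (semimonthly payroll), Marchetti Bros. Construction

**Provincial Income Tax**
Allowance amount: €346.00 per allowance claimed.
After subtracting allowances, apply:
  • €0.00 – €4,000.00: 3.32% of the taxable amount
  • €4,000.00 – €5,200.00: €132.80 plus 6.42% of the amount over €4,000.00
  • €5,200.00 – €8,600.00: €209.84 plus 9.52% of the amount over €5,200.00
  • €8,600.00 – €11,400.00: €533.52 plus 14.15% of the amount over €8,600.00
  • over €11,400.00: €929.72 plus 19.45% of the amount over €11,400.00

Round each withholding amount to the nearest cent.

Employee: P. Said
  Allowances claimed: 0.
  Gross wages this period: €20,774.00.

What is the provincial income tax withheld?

Provincial Income Tax: taxable = €20,774.00
  €929.72 + 19.45% × (€20,774.00 − €11,400.00) = €929.72 + 19.45% × €9,374.00 = €2,752.96

€2,752.96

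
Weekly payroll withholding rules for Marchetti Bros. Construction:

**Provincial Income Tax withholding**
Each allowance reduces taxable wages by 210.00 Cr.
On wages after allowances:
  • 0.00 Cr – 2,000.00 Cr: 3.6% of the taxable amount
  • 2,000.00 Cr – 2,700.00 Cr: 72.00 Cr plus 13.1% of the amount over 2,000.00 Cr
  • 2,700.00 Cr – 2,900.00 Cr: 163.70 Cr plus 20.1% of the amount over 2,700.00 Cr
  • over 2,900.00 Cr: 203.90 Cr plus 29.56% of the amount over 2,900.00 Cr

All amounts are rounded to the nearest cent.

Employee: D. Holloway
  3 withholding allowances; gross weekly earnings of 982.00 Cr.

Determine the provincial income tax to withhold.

12.67 Cr

Provincial Income Tax: taxable = 982.00 Cr − 3×210.00 Cr = 352.00 Cr
  3.6% × 352.00 Cr = 12.67 Cr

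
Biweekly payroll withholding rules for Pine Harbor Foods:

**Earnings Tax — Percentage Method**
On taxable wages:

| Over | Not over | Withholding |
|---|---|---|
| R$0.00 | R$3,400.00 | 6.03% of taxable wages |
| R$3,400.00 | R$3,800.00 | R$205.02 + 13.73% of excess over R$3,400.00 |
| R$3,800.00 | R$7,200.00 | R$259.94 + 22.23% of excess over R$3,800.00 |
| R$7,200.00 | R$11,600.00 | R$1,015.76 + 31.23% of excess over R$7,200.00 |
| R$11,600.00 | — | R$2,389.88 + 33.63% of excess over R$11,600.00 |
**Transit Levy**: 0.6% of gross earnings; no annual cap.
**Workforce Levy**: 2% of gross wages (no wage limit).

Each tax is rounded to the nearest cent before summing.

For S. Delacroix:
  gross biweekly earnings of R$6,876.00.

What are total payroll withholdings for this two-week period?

R$1,122.51

Earnings Tax: taxable = R$6,876.00
  R$259.94 + 22.23% × (R$6,876.00 − R$3,800.00) = R$259.94 + 22.23% × R$3,076.00 = R$943.73
Transit Levy: 0.6% × R$6,876.00 = R$41.26
Workforce Levy: 2% × R$6,876.00 = R$137.52
Total: R$943.73 + R$41.26 + R$137.52 = R$1,122.51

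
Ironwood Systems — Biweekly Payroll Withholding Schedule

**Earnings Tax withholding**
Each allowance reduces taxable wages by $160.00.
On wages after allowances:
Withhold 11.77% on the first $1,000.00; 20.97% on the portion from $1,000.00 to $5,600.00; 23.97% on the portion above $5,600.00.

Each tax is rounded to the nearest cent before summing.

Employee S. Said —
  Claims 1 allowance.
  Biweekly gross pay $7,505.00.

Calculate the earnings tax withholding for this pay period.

$1,500.60

Earnings Tax: taxable = $7,505.00 − 1×$160.00 = $7,345.00
  $1,082.32 + 23.97% × ($7,345.00 − $5,600.00) = $1,082.32 + 23.97% × $1,745.00 = $1,500.60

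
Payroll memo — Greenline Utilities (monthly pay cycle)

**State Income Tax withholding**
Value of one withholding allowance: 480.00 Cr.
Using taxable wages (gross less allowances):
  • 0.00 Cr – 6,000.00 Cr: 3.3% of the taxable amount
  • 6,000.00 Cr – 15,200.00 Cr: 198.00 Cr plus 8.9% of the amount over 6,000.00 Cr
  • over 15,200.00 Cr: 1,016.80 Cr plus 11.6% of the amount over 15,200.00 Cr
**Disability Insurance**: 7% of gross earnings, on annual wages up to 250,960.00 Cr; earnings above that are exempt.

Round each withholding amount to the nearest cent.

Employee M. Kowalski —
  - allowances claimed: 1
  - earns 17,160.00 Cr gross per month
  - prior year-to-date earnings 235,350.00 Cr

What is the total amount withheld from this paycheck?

2,281.18 Cr

State Income Tax: taxable = 17,160.00 Cr − 1×480.00 Cr = 16,680.00 Cr
  1,016.80 Cr + 11.6% × (16,680.00 Cr − 15,200.00 Cr) = 1,016.80 Cr + 11.6% × 1,480.00 Cr = 1,188.48 Cr
Disability Insurance: cap 250,960.00 Cr − YTD 235,350.00 Cr = 15,610.00 Cr subject; 7% × 15,610.00 Cr = 1,092.70 Cr
Total: 1,188.48 Cr + 1,092.70 Cr = 2,281.18 Cr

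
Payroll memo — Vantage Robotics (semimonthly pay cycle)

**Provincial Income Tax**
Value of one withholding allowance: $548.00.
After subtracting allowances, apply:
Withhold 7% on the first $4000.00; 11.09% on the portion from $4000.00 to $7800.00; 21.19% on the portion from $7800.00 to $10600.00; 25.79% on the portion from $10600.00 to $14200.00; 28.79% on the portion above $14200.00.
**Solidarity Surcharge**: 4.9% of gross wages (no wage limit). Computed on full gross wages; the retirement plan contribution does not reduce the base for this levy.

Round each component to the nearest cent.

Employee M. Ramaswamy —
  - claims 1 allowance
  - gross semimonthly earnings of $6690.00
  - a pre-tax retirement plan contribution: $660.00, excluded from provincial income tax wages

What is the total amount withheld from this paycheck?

Provincial Income Tax: taxable = $6690.00 − $660.00 − 1×$548.00 = $5482.00
  $280.00 + 11.09% × ($5482.00 − $4000.00) = $280.00 + 11.09% × $1482.00 = $444.35
Solidarity Surcharge: 4.9% × $6690.00 = $327.81
Total: $444.35 + $327.81 = $772.16

$772.16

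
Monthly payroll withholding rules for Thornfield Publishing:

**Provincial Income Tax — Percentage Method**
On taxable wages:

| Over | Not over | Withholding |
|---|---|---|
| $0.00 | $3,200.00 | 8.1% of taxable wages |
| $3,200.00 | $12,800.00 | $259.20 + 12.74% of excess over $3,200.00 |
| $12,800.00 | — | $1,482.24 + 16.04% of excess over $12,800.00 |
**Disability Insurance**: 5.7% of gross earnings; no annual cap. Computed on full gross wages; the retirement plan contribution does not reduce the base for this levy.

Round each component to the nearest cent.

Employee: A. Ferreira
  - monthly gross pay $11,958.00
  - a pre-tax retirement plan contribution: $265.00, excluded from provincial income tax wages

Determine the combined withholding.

$2,022.82

Provincial Income Tax: taxable = $11,958.00 − $265.00 = $11,693.00
  $259.20 + 12.74% × ($11,693.00 − $3,200.00) = $259.20 + 12.74% × $8,493.00 = $1,341.21
Disability Insurance: 5.7% × $11,958.00 = $681.61
Total: $1,341.21 + $681.61 = $2,022.82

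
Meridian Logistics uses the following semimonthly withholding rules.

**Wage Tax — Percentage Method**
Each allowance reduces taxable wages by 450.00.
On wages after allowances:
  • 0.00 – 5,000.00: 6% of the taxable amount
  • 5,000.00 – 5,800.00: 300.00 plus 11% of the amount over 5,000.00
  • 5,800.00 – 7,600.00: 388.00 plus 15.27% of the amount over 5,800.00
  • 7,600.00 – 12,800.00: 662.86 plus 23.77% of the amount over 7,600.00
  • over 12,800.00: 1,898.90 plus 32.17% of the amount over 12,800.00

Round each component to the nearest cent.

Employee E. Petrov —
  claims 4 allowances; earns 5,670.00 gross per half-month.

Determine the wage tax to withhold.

232.20

Wage Tax: taxable = 5,670.00 − 4×450.00 = 3,870.00
  6% × 3,870.00 = 232.20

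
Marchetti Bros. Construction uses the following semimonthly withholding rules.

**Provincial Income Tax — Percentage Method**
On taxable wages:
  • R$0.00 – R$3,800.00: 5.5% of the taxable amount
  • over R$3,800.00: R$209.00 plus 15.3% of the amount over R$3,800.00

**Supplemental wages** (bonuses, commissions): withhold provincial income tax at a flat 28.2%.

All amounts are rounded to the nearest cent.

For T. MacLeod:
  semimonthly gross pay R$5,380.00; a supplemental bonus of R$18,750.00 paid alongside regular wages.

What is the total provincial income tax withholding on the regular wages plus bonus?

Provincial Income Tax: taxable = R$5,380.00
  R$209.00 + 15.3% × (R$5,380.00 − R$3,800.00) = R$209.00 + 15.3% × R$1,580.00 = R$450.74
Supplemental (28.2% flat on bonus): 28.2% × R$18,750.00 = R$5,287.50
Total provincial income tax: R$450.74 + R$5,287.50 = R$5,738.24

R$5,738.24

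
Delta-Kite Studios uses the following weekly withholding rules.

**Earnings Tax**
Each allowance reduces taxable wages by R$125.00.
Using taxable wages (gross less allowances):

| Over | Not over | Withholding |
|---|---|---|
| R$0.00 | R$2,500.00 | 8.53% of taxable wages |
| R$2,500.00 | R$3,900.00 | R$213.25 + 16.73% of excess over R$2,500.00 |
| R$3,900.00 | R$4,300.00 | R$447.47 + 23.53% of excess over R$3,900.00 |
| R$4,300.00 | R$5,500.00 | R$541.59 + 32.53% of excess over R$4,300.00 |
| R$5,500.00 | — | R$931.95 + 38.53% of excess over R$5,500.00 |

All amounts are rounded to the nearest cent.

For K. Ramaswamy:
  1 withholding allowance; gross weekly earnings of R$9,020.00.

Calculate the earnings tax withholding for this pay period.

Earnings Tax: taxable = R$9,020.00 − 1×R$125.00 = R$8,895.00
  R$931.95 + 38.53% × (R$8,895.00 − R$5,500.00) = R$931.95 + 38.53% × R$3,395.00 = R$2,240.04

R$2,240.04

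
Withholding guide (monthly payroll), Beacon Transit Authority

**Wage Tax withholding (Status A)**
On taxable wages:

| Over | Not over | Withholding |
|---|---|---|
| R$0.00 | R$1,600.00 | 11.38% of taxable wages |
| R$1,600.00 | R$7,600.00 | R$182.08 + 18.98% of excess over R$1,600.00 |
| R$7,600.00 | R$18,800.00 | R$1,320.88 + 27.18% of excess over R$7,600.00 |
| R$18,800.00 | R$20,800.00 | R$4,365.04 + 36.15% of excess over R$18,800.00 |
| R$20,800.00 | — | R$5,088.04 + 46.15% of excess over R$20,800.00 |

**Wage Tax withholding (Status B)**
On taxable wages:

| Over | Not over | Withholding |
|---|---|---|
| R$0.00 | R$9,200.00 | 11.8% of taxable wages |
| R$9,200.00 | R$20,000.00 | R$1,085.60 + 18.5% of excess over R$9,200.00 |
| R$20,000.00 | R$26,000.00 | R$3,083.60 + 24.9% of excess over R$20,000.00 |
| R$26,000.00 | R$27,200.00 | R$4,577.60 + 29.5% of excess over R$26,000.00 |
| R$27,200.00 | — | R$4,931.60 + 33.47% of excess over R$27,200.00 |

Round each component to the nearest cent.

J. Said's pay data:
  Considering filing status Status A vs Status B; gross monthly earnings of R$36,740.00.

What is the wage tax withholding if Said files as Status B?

R$8,124.64

Wage Tax (Status B): taxable = R$36,740.00
  R$4,931.60 + 33.47% × (R$36,740.00 − R$27,200.00) = R$4,931.60 + 33.47% × R$9,540.00 = R$8,124.64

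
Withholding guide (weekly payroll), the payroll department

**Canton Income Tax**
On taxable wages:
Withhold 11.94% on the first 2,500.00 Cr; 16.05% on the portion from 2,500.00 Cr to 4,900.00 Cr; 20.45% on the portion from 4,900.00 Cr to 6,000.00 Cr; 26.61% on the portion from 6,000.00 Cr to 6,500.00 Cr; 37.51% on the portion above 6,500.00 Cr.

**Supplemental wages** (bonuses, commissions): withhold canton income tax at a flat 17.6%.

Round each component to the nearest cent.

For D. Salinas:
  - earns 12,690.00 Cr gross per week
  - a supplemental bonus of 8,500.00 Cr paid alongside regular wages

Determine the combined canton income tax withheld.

4,859.57 Cr

Canton Income Tax: taxable = 12,690.00 Cr
  1,041.70 Cr + 37.51% × (12,690.00 Cr − 6,500.00 Cr) = 1,041.70 Cr + 37.51% × 6,190.00 Cr = 3,363.57 Cr
Supplemental (17.6% flat on bonus): 17.6% × 8,500.00 Cr = 1,496.00 Cr
Total canton income tax: 3,363.57 Cr + 1,496.00 Cr = 4,859.57 Cr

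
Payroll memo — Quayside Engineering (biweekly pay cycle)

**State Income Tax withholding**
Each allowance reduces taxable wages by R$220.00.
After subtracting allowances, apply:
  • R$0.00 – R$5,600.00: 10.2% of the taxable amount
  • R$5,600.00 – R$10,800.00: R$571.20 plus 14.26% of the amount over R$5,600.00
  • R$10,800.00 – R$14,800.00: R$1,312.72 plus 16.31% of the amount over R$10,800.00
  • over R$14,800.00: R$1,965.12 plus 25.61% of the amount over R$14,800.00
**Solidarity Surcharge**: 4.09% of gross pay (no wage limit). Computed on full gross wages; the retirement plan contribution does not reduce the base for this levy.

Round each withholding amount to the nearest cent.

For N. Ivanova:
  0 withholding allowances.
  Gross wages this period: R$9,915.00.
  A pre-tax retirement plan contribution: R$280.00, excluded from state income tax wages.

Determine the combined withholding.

State Income Tax: taxable = R$9,915.00 − R$280.00 = R$9,635.00
  R$571.20 + 14.26% × (R$9,635.00 − R$5,600.00) = R$571.20 + 14.26% × R$4,035.00 = R$1,146.59
Solidarity Surcharge: 4.09% × R$9,915.00 = R$405.52
Total: R$1,146.59 + R$405.52 = R$1,552.11

R$1,552.11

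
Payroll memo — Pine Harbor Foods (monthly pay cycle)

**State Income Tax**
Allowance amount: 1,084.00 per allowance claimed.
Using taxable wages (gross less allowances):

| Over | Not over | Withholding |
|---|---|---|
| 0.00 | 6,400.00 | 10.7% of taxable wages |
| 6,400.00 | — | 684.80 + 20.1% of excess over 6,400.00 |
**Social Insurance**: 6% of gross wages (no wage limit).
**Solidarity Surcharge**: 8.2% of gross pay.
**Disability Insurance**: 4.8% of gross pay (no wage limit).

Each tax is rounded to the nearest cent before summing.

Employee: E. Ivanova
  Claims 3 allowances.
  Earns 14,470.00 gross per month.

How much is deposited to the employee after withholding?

State Income Tax: taxable = 14,470.00 − 3×1,084.00 = 11,218.00
  684.80 + 20.1% × (11,218.00 − 6,400.00) = 684.80 + 20.1% × 4,818.00 = 1,653.22
Social Insurance: 6% × 14,470.00 = 868.20
Solidarity Surcharge: 8.2% × 14,470.00 = 1,186.54
Disability Insurance: 4.8% × 14,470.00 = 694.56
Total withheld: 1,653.22 + 868.20 + 1,186.54 + 694.56 = 4,402.52
Net pay: 14,470.00 − 4,402.52 = 10,067.48

10,067.48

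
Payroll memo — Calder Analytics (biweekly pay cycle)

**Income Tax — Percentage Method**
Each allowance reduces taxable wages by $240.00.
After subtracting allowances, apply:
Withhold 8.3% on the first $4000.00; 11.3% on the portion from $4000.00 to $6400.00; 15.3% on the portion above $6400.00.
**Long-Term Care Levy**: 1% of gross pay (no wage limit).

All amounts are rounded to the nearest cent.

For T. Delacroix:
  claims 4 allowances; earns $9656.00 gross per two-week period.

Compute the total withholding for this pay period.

$1051.05

Income Tax: taxable = $9656.00 − 4×$240.00 = $8696.00
  $603.20 + 15.3% × ($8696.00 − $6400.00) = $603.20 + 15.3% × $2296.00 = $954.49
Long-Term Care Levy: 1% × $9656.00 = $96.56
Total: $954.49 + $96.56 = $1051.05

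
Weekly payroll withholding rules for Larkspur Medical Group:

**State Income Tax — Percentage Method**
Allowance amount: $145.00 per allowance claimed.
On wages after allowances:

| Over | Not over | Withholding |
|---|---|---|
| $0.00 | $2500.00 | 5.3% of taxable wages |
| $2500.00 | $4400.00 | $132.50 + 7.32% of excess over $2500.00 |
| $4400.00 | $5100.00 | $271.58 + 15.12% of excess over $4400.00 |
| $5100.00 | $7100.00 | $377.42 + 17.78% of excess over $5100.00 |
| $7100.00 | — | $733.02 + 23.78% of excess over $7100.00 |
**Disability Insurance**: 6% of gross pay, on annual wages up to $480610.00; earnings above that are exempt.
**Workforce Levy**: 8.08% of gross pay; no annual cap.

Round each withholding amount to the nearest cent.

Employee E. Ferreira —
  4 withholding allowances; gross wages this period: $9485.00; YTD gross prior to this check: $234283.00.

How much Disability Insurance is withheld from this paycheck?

Disability Insurance: 6% × $9485.00 = $569.10

$569.10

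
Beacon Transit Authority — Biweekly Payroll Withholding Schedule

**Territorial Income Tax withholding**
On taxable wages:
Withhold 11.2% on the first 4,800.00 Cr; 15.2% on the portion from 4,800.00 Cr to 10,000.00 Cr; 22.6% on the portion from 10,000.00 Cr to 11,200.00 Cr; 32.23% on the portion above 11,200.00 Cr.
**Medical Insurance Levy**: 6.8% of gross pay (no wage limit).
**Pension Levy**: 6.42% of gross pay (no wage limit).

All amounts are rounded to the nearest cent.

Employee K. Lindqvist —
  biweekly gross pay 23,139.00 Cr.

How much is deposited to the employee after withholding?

Territorial Income Tax: taxable = 23,139.00 Cr
  1,599.20 Cr + 32.23% × (23,139.00 Cr − 11,200.00 Cr) = 1,599.20 Cr + 32.23% × 11,939.00 Cr = 5,447.14 Cr
Medical Insurance Levy: 6.8% × 23,139.00 Cr = 1,573.45 Cr
Pension Levy: 6.42% × 23,139.00 Cr = 1,485.52 Cr
Total withheld: 5,447.14 Cr + 1,573.45 Cr + 1,485.52 Cr = 8,506.11 Cr
Net pay: 23,139.00 Cr − 8,506.11 Cr = 14,632.89 Cr

14,632.89 Cr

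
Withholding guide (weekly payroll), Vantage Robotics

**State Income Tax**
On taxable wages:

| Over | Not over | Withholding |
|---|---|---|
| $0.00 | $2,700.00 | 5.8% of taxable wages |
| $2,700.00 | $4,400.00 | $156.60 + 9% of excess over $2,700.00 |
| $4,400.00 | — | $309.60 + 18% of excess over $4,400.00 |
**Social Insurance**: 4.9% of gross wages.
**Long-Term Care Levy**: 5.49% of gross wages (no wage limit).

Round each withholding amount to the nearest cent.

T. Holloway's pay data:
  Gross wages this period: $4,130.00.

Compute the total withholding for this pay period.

State Income Tax: taxable = $4,130.00
  $156.60 + 9% × ($4,130.00 − $2,700.00) = $156.60 + 9% × $1,430.00 = $285.30
Social Insurance: 4.9% × $4,130.00 = $202.37
Long-Term Care Levy: 5.49% × $4,130.00 = $226.74
Total: $285.30 + $202.37 + $226.74 = $714.41

$714.41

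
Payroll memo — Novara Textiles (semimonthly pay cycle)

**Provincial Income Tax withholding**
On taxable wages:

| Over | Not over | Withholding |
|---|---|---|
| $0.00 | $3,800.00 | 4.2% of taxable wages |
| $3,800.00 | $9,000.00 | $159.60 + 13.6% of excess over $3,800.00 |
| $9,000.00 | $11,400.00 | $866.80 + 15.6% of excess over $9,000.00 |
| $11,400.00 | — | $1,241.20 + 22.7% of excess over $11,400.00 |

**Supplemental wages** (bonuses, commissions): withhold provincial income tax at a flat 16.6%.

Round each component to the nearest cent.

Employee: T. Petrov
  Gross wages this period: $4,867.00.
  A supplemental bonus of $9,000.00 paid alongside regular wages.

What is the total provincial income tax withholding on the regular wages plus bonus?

Provincial Income Tax: taxable = $4,867.00
  $159.60 + 13.6% × ($4,867.00 − $3,800.00) = $159.60 + 13.6% × $1,067.00 = $304.71
Supplemental (16.6% flat on bonus): 16.6% × $9,000.00 = $1,494.00
Total provincial income tax: $304.71 + $1,494.00 = $1,798.71

$1,798.71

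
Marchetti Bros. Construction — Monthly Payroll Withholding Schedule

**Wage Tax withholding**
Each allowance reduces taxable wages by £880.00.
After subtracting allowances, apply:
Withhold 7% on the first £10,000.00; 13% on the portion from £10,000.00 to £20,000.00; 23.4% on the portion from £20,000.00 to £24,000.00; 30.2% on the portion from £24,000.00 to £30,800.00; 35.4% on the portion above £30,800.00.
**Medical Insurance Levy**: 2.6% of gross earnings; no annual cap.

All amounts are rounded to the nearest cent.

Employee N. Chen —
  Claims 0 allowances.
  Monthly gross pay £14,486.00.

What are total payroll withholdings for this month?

Wage Tax: taxable = £14,486.00
  £700.00 + 13% × (£14,486.00 − £10,000.00) = £700.00 + 13% × £4,486.00 = £1,283.18
Medical Insurance Levy: 2.6% × £14,486.00 = £376.64
Total: £1,283.18 + £376.64 = £1,659.82

£1,659.82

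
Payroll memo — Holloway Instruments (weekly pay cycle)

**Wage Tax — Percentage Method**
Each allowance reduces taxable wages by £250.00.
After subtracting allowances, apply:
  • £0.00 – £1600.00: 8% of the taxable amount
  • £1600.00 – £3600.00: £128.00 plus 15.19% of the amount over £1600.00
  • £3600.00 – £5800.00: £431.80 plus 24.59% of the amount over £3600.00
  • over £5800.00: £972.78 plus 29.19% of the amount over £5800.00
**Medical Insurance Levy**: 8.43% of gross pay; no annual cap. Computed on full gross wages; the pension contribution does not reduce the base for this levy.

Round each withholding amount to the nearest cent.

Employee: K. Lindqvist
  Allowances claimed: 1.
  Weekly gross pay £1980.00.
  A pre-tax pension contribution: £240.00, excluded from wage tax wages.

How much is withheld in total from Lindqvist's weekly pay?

£286.11

Wage Tax: taxable = £1980.00 − £240.00 − 1×£250.00 = £1490.00
  8% × £1490.00 = £119.20
Medical Insurance Levy: 8.43% × £1980.00 = £166.91
Total: £119.20 + £166.91 = £286.11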